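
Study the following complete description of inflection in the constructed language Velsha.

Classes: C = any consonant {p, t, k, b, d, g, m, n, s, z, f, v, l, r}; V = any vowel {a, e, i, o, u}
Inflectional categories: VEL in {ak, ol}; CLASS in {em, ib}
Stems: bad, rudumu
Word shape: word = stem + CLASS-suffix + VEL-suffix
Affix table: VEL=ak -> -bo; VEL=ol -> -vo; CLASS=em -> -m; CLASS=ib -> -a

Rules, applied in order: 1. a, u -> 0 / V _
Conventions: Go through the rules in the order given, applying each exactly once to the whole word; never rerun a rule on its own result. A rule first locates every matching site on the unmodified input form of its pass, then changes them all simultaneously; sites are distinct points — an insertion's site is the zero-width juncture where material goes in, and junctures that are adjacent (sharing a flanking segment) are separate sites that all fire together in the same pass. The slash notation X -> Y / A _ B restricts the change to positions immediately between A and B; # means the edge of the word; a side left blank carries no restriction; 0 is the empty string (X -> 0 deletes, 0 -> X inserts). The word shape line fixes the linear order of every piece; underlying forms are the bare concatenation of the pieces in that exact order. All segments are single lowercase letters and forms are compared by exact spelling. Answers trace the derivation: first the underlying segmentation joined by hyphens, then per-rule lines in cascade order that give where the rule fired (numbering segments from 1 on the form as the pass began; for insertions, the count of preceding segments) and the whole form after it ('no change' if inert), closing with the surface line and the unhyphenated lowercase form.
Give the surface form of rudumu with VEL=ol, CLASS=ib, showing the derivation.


underlying: rudumu-a-vo
1. a, u -> 0 / V _: fires at position(s) 7: rudumuvo
surface: rudumuvo


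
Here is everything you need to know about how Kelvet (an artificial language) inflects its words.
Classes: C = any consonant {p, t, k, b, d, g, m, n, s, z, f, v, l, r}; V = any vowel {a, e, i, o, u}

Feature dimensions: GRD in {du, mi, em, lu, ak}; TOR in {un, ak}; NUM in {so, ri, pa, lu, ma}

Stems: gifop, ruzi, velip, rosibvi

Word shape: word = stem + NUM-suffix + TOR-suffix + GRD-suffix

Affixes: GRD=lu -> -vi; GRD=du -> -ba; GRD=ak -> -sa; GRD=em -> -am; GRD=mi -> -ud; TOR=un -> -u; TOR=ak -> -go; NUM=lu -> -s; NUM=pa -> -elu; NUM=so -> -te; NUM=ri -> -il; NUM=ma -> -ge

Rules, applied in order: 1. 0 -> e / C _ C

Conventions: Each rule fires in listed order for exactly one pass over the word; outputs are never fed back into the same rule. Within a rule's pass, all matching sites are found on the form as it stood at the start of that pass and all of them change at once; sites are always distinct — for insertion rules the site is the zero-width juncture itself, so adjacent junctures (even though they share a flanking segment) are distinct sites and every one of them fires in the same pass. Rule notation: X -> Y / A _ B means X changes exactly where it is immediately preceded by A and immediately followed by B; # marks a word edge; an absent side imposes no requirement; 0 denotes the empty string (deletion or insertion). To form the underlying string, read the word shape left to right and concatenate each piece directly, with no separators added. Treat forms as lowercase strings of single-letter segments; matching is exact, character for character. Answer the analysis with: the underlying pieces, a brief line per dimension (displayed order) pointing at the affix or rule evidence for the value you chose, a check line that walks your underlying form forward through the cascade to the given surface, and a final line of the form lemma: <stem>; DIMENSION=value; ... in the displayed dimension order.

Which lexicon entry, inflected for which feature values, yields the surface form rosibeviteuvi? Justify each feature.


underlying: rosibvi-te-u-vi
GRD=lu - signalled by the affix -vi
TOR=un - signalled by the affix -u
NUM=so - signalled by the affix -te
check: rosibviteuvi -> rosibeviteuvi
lemma: rosibvi; GRD=lu; TOR=un; NUM=so


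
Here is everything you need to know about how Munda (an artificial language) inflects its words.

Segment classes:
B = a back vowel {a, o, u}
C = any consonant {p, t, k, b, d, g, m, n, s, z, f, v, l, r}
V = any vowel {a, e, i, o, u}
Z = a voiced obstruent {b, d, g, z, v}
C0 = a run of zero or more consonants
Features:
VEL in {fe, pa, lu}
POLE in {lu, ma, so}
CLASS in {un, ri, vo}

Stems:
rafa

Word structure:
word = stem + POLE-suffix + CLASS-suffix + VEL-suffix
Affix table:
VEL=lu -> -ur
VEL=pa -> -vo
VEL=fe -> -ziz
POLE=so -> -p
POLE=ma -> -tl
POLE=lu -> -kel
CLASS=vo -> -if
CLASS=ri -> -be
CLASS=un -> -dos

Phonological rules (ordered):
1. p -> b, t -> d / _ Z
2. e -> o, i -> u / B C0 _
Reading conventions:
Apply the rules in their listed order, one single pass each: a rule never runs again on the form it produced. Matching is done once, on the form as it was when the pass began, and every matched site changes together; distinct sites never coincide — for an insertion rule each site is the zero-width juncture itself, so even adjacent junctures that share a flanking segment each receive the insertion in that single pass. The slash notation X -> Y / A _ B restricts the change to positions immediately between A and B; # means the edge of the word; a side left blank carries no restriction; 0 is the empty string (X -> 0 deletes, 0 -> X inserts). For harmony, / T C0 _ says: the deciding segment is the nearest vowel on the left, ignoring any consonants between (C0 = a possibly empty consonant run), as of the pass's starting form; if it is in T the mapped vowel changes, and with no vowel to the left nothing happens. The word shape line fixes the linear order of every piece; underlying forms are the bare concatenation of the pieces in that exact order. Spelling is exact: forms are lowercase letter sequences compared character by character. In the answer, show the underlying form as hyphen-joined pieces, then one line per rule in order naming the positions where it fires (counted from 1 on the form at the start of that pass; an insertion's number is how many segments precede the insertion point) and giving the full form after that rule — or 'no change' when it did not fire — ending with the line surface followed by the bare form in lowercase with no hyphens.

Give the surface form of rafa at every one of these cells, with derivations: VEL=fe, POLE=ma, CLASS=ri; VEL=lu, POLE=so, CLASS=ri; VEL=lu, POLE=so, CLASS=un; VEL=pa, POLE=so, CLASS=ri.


cell VEL=fe, POLE=ma, CLASS=ri:
underlying: rafa-tl-be-ziz
1. p -> b, t -> d / _ Z: no change
2. e -> o, i -> u / B C0 _: fires at position(s) 8: rafatlboziz
surface: rafatlboziz

cell VEL=lu, POLE=so, CLASS=ri:
underlying: rafa-p-be-ur
1. p -> b, t -> d / _ Z: fires at position(s) 5: rafabbeur
2. e -> o, i -> u / B C0 _: fires at position(s) 7: rafabbour
surface: rafabbour

cell VEL=lu, POLE=so, CLASS=un:
underlying: rafa-p-dos-ur
1. p -> b, t -> d / _ Z: fires at position(s) 5: rafabdosur
2. e -> o, i -> u / B C0 _: no change
surface: rafabdosur

cell VEL=pa, POLE=so, CLASS=ri:
underlying: rafa-p-be-vo
1. p -> b, t -> d / _ Z: fires at position(s) 5: rafabbevo
2. e -> o, i -> u / B C0 _: fires at position(s) 7: rafabbovo
surface: rafabbovo


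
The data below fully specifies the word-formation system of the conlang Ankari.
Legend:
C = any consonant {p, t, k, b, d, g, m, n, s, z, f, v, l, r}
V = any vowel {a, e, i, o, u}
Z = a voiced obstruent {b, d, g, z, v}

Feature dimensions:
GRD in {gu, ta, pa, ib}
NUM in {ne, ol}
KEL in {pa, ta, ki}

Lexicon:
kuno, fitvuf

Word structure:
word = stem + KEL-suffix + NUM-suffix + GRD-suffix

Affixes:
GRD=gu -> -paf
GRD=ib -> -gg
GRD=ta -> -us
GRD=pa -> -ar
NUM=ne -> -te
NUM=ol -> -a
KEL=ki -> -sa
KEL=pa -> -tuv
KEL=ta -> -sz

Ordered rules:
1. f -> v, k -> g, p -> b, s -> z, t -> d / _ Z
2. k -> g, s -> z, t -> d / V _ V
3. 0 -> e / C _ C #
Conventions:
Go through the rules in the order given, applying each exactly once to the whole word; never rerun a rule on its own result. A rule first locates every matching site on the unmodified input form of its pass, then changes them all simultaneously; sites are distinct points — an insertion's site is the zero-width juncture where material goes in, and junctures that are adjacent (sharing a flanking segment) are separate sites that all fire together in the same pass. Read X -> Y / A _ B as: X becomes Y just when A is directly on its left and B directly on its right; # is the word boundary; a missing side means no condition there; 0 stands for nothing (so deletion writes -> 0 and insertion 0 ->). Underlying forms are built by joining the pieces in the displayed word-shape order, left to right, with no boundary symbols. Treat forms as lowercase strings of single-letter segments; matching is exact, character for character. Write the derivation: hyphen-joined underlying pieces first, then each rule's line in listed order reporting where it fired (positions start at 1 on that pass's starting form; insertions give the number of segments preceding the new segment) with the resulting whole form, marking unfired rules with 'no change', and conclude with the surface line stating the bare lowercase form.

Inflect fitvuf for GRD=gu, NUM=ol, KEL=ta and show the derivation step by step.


underlying: fitvuf-sz-a-paf
1. f -> v, k -> g, p -> b, s -> z, t -> d / _ Z: fires at position(s) 3, 7: fidvufzzapaf
2. k -> g, s -> z, t -> d / V _ V: no change
3. 0 -> e / C _ C #: no change
surface: fidvufzzapaf


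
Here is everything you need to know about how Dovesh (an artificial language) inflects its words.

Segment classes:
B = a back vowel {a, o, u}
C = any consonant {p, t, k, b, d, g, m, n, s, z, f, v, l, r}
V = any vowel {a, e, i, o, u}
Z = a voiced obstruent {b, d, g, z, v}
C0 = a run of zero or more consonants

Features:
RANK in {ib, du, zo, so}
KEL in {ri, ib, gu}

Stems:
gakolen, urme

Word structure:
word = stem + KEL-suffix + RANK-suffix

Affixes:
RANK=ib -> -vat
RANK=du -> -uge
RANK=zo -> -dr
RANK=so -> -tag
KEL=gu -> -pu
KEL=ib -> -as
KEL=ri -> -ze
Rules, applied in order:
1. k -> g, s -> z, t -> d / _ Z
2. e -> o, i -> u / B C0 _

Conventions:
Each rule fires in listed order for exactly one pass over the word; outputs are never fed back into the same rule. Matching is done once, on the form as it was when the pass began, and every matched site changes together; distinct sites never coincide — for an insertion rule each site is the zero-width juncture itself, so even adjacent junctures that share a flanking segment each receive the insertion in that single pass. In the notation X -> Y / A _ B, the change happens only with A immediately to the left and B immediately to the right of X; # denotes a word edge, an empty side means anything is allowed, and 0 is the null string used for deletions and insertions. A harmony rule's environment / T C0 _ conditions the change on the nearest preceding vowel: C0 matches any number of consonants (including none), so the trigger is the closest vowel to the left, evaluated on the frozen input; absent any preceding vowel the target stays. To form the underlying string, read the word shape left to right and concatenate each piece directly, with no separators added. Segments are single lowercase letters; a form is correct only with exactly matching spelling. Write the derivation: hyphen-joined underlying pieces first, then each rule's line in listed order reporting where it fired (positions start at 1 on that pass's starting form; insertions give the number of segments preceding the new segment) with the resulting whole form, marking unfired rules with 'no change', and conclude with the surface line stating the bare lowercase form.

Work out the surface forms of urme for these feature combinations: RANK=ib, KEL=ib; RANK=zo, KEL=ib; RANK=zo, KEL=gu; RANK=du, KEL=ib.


cell RANK=ib, KEL=ib:
underlying: urme-as-vat
1. k -> g, s -> z, t -> d / _ Z: fires at position(s) 6: urmeazvat
2. e -> o, i -> u / B C0 _: fires at position(s) 4: urmoazvat
surface: urmoazvat

cell RANK=zo, KEL=ib:
underlying: urme-as-dr
1. k -> g, s -> z, t -> d / _ Z: fires at position(s) 6: urmeazdr
2. e -> o, i -> u / B C0 _: fires at position(s) 4: urmoazdr
surface: urmoazdr

cell RANK=zo, KEL=gu:
underlying: urme-pu-dr
1. k -> g, s -> z, t -> d / _ Z: no change
2. e -> o, i -> u / B C0 _: fires at position(s) 4: urmopudr
surface: urmopudr

cell RANK=du, KEL=ib:
underlying: urme-as-uge
1. k -> g, s -> z, t -> d / _ Z: no change
2. e -> o, i -> u / B C0 _: fires at position(s) 4, 9: urmoasugo
surface: urmoasugo


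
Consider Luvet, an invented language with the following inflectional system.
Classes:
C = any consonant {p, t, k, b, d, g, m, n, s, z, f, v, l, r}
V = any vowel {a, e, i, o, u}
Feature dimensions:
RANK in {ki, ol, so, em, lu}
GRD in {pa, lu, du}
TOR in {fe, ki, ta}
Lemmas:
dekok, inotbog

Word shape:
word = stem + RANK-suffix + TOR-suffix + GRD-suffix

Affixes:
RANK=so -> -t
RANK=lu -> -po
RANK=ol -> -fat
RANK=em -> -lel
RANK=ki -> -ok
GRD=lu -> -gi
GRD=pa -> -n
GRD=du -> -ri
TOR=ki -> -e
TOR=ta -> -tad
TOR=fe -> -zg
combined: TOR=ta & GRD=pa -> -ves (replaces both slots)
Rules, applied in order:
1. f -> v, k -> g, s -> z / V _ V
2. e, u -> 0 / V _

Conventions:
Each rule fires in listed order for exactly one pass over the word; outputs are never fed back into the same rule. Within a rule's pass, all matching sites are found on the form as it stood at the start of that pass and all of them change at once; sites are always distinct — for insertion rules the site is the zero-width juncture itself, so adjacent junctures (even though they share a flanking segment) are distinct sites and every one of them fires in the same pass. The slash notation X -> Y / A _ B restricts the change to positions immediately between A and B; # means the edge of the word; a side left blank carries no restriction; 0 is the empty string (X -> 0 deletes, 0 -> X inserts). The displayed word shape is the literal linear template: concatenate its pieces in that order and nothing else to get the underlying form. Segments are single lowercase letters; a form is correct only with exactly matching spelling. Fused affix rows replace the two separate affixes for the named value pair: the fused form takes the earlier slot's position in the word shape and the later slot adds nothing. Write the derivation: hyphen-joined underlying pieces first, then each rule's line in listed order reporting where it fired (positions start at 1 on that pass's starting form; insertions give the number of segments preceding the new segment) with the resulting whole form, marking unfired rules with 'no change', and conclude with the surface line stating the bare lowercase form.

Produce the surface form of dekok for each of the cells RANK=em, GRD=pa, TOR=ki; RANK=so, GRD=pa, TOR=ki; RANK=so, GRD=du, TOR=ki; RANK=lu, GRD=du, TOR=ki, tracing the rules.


cell RANK=em, GRD=pa, TOR=ki:
underlying: dekok-lel-e-n
1. f -> v, k -> g, s -> z / V _ V: fires at position(s) 3: degoklelen
2. e, u -> 0 / V _: no change
surface: degoklelen

cell RANK=so, GRD=pa, TOR=ki:
underlying: dekok-t-e-n
1. f -> v, k -> g, s -> z / V _ V: fires at position(s) 3: degokten
2. e, u -> 0 / V _: no change
surface: degokten

cell RANK=so, GRD=du, TOR=ki:
underlying: dekok-t-e-ri
1. f -> v, k -> g, s -> z / V _ V: fires at position(s) 3: degokteri
2. e, u -> 0 / V _: no change
surface: degokteri

cell RANK=lu, GRD=du, TOR=ki:
underlying: dekok-po-e-ri
1. f -> v, k -> g, s -> z / V _ V: fires at position(s) 3: degokpoeri
2. e, u -> 0 / V _: fires at position(s) 8: degokpori
surface: degokpori


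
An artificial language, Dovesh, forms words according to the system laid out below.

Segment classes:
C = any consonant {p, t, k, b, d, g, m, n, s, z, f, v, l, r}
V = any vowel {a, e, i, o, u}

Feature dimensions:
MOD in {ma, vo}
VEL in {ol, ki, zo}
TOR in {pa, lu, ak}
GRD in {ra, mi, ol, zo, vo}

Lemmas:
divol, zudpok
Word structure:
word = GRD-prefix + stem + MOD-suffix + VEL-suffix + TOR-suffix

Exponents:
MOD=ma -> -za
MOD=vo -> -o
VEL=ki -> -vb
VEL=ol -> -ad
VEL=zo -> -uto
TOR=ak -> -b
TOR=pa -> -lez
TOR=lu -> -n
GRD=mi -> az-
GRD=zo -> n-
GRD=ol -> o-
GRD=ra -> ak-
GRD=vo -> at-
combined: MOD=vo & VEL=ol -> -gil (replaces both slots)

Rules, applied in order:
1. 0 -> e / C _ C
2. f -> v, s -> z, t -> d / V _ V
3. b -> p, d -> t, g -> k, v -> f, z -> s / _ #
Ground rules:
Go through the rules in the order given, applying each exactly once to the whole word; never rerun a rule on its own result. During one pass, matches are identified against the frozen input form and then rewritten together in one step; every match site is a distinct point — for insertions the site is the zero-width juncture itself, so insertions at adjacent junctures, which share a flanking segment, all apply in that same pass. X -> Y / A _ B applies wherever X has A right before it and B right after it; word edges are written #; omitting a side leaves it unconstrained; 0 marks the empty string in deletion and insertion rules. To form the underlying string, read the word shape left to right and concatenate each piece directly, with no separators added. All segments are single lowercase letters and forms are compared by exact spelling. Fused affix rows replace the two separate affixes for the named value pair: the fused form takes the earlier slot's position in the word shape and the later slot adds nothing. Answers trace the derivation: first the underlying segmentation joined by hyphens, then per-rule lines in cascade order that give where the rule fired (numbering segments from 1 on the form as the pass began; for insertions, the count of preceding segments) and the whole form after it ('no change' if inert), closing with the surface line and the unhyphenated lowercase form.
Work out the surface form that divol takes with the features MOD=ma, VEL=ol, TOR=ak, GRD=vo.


underlying: at-divol-za-ad-b
1. 0 -> e / C _ C: inserts after position(s) 2, 7, 11: atedivolezaadeb
2. f -> v, s -> z, t -> d / V _ V: fires at position(s) 2: adedivolezaadeb
3. b -> p, d -> t, g -> k, v -> f, z -> s / _ #: fires at position(s) 15: adedivolezaadep
surface: adedivolezaadep


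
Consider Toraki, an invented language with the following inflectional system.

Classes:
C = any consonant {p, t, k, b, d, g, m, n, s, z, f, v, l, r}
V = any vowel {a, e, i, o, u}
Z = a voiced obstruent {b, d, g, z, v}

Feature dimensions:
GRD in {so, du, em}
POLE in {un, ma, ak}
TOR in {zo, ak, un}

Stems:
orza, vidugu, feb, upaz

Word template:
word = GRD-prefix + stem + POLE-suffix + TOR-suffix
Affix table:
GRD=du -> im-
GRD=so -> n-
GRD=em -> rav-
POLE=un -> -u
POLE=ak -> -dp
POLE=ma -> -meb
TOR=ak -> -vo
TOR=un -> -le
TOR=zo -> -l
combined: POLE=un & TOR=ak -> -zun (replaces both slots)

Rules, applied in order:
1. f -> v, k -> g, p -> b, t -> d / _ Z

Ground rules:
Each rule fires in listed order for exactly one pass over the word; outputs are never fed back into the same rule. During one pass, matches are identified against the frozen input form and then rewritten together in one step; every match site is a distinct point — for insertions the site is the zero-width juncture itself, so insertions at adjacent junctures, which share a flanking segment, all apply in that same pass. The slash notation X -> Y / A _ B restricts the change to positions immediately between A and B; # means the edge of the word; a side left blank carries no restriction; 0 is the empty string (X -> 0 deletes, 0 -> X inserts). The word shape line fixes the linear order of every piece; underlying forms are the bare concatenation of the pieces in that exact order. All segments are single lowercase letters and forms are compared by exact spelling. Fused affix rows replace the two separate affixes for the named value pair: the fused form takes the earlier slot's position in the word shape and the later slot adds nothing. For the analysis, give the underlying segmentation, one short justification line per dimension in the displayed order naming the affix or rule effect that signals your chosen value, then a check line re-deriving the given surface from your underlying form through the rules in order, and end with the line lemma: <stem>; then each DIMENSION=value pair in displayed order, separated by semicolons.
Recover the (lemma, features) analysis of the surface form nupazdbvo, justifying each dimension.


underlying: n-upaz-dp-vo
GRD=so - signalled by the affix n-
POLE=ak - signalled by the affix -dp
TOR=ak - signalled by the affix -vo
check: nupazdpvo -> nupazdbvo
lemma: upaz; GRD=so; POLE=ak; TOR=ak


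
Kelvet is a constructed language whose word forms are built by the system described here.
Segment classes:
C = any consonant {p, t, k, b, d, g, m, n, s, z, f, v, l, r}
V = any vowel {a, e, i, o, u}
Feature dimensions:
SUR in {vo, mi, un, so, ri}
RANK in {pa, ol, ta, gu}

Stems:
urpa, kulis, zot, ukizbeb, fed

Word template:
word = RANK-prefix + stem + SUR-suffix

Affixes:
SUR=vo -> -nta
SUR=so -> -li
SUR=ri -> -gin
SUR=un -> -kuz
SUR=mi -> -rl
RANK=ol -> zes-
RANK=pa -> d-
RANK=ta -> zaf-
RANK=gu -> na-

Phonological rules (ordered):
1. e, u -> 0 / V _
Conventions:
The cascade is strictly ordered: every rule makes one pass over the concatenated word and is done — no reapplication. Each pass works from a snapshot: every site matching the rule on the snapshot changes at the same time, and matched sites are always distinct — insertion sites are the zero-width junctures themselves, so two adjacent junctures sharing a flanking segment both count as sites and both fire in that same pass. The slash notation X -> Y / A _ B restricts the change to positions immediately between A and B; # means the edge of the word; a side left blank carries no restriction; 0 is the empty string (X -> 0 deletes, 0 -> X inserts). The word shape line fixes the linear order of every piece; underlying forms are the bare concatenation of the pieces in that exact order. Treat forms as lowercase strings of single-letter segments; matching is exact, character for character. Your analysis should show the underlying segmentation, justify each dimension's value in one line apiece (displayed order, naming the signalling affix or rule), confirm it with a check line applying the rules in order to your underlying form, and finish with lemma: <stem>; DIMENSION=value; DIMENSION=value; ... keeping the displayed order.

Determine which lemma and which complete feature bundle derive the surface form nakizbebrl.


underlying: na-ukizbeb-rl
SUR=mi - signalled by the affix -rl
RANK=gu - signalled by the affix na-
check: naukizbebrl -> nakizbebrl
lemma: ukizbeb; SUR=mi; RANK=gu


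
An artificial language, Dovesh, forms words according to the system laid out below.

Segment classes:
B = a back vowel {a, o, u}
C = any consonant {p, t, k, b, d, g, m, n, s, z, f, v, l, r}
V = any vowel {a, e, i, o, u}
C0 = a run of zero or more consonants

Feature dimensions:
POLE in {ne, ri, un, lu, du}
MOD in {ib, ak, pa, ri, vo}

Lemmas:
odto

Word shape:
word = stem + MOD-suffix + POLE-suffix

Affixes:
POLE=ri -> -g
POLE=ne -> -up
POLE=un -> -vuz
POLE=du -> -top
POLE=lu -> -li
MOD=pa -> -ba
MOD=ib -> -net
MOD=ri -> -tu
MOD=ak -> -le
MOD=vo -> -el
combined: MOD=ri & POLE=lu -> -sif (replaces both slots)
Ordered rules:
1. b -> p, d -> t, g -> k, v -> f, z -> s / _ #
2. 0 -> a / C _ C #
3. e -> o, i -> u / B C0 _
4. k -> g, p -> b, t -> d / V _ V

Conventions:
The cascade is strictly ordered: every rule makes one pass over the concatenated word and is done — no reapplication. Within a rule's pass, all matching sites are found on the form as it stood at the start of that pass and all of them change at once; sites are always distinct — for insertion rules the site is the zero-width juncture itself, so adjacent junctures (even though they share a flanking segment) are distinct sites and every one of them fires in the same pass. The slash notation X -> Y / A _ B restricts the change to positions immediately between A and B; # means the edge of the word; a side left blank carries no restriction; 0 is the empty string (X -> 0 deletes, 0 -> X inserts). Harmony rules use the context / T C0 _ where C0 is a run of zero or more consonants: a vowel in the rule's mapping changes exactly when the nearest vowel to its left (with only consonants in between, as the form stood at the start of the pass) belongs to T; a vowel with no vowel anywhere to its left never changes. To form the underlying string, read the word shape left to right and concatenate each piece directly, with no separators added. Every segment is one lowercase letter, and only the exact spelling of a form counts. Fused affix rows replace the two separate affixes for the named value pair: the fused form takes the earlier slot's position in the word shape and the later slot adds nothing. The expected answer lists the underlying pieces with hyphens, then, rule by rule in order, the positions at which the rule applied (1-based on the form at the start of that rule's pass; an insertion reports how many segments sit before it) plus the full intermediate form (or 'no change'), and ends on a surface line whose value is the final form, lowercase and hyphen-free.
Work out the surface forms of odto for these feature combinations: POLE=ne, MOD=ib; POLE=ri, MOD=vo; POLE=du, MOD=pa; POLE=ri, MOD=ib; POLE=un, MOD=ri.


cell POLE=ne, MOD=ib:
underlying: odto-net-up
1. b -> p, d -> t, g -> k, v -> f, z -> s / _ #: no change
2. 0 -> a / C _ C #: no change
3. e -> o, i -> u / B C0 _: fires at position(s) 6: odtonotup
4. k -> g, p -> b, t -> d / V _ V: fires at position(s) 7: odtonodup
surface: odtonodup

cell POLE=ri, MOD=vo:
underlying: odto-el-g
1. b -> p, d -> t, g -> k, v -> f, z -> s / _ #: fires at position(s) 7: odtoelk
2. 0 -> a / C _ C #: inserts after position(s) 6: odtoelak
3. e -> o, i -> u / B C0 _: fires at position(s) 5: odtoolak
4. k -> g, p -> b, t -> d / V _ V: no change
surface: odtoolak

cell POLE=du, MOD=pa:
underlying: odto-ba-top
1. b -> p, d -> t, g -> k, v -> f, z -> s / _ #: no change
2. 0 -> a / C _ C #: no change
3. e -> o, i -> u / B C0 _: no change
4. k -> g, p -> b, t -> d / V _ V: fires at position(s) 7: odtobadop
surface: odtobadop

cell POLE=ri, MOD=ib:
underlying: odto-net-g
1. b -> p, d -> t, g -> k, v -> f, z -> s / _ #: fires at position(s) 8: odtonetk
2. 0 -> a / C _ C #: inserts after position(s) 7: odtonetak
3. e -> o, i -> u / B C0 _: fires at position(s) 6: odtonotak
4. k -> g, p -> b, t -> d / V _ V: fires at position(s) 7: odtonodak
surface: odtonodak

cell POLE=un, MOD=ri:
underlying: odto-tu-vuz
1. b -> p, d -> t, g -> k, v -> f, z -> s / _ #: fires at position(s) 9: odtotuvus
2. 0 -> a / C _ C #: no change
3. e -> o, i -> u / B C0 _: no change
4. k -> g, p -> b, t -> d / V _ V: fires at position(s) 5: odtoduvus
surface: odtoduvus


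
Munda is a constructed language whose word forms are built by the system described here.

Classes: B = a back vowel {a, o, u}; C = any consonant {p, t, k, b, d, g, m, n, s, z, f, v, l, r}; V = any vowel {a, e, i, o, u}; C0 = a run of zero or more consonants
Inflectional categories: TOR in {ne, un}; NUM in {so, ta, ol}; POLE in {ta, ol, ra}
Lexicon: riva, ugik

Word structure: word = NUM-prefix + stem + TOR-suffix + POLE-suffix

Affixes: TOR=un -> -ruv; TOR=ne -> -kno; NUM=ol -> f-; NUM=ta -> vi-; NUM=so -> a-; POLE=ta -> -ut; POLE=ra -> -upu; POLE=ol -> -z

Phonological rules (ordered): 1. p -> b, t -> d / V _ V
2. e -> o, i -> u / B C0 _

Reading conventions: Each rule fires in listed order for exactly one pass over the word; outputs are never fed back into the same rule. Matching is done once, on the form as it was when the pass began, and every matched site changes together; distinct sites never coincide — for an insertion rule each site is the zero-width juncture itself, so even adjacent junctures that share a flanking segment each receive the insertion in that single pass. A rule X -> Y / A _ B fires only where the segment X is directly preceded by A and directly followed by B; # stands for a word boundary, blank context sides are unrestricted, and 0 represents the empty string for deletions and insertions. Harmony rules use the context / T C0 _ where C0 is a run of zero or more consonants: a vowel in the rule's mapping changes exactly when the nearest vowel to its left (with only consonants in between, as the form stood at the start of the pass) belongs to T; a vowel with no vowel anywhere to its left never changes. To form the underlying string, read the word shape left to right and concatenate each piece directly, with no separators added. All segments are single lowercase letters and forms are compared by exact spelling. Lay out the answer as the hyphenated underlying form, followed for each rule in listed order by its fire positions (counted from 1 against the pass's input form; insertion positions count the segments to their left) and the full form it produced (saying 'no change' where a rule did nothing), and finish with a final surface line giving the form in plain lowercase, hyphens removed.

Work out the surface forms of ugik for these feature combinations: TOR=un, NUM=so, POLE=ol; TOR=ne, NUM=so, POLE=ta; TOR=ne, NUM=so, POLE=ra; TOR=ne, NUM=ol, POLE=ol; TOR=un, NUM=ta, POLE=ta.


cell TOR=un, NUM=so, POLE=ol:
underlying: a-ugik-ruv-z
1. p -> b, t -> d / V _ V: no change
2. e -> o, i -> u / B C0 _: fires at position(s) 4: augukruvz
surface: augukruvz

cell TOR=ne, NUM=so, POLE=ta:
underlying: a-ugik-kno-ut
1. p -> b, t -> d / V _ V: no change
2. e -> o, i -> u / B C0 _: fires at position(s) 4: augukknout
surface: augukknout

cell TOR=ne, NUM=so, POLE=ra:
underlying: a-ugik-kno-upu
1. p -> b, t -> d / V _ V: fires at position(s) 10: augikknoubu
2. e -> o, i -> u / B C0 _: fires at position(s) 4: augukknoubu
surface: augukknoubu

cell TOR=ne, NUM=ol, POLE=ol:
underlying: f-ugik-kno-z
1. p -> b, t -> d / V _ V: no change
2. e -> o, i -> u / B C0 _: fires at position(s) 4: fugukknoz
surface: fugukknoz

cell TOR=un, NUM=ta, POLE=ta:
underlying: vi-ugik-ruv-ut
1. p -> b, t -> d / V _ V: no change
2. e -> o, i -> u / B C0 _: fires at position(s) 5: viugukruvut
surface: viugukruvut


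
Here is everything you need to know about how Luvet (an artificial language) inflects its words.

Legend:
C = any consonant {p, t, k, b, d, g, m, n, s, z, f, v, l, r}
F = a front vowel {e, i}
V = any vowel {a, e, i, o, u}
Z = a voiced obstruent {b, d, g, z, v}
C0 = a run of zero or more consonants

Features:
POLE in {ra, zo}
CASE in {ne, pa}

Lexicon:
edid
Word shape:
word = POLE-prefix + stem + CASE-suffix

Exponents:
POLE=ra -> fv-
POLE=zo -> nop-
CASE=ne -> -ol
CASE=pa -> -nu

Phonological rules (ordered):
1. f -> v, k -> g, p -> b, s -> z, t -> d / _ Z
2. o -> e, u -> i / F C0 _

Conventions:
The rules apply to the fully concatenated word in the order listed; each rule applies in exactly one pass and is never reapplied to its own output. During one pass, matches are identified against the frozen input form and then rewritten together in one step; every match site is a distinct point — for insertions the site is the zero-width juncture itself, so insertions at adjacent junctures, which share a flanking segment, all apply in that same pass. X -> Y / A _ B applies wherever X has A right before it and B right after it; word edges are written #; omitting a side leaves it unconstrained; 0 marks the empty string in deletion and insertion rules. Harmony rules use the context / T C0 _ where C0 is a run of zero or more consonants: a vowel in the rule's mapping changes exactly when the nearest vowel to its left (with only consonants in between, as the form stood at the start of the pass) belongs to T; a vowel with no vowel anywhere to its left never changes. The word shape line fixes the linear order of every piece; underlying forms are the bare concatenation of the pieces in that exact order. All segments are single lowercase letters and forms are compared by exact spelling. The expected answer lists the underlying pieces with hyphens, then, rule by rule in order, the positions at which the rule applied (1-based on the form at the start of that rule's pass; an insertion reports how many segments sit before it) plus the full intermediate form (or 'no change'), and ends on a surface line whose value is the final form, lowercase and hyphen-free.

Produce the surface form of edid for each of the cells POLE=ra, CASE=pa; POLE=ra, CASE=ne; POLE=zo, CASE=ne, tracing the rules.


cell POLE=ra, CASE=pa:
underlying: fv-edid-nu
1. f -> v, k -> g, p -> b, s -> z, t -> d / _ Z: fires at position(s) 1: vvedidnu
2. o -> e, u -> i / F C0 _: fires at position(s) 8: vvedidni
surface: vvedidni

cell POLE=ra, CASE=ne:
underlying: fv-edid-ol
1. f -> v, k -> g, p -> b, s -> z, t -> d / _ Z: fires at position(s) 1: vvedidol
2. o -> e, u -> i / F C0 _: fires at position(s) 7: vvedidel
surface: vvedidel

cell POLE=zo, CASE=ne:
underlying: nop-edid-ol
1. f -> v, k -> g, p -> b, s -> z, t -> d / _ Z: no change
2. o -> e, u -> i / F C0 _: fires at position(s) 8: nopedidel
surface: nopedidel


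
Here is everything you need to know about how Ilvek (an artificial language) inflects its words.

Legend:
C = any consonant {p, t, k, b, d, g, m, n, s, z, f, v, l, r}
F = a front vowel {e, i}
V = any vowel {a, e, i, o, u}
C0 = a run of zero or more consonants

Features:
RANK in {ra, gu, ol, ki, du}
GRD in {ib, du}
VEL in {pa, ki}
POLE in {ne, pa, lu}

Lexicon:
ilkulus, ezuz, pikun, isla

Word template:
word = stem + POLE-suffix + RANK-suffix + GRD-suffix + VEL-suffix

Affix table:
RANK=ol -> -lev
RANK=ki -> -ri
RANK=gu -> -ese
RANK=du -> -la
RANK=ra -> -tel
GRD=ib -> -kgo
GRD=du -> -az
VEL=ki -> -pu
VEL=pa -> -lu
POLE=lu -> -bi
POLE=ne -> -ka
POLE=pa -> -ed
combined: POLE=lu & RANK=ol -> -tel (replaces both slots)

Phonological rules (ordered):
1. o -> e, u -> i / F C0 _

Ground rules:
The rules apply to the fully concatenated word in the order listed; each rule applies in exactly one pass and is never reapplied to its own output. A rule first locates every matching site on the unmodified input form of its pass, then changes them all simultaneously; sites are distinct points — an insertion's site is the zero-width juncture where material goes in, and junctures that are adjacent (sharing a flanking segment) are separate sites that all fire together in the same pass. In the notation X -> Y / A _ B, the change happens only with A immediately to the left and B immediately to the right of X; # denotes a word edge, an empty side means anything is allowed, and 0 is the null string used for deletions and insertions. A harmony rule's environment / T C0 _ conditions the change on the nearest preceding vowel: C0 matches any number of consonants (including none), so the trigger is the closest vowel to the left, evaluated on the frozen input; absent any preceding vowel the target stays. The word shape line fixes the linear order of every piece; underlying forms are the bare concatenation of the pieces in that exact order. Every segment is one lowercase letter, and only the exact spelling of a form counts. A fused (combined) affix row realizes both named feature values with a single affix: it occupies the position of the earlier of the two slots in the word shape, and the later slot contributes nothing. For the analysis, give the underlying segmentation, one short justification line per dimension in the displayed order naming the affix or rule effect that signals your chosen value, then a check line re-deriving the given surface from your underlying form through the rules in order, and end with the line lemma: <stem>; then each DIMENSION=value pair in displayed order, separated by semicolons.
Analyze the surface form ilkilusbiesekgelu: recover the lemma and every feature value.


underlying: ilkulus-bi-ese-kgo-lu
RANK=gu - signalled by the affix -ese
GRD=ib - signalled by the affix -kgo
VEL=pa - signalled by the affix -lu
POLE=lu - signalled by the affix -bi
check: ilkulusbiesekgolu -> ilkilusbiesekgelu
lemma: ilkulus; RANK=gu; GRD=ib; VEL=pa; POLE=lu


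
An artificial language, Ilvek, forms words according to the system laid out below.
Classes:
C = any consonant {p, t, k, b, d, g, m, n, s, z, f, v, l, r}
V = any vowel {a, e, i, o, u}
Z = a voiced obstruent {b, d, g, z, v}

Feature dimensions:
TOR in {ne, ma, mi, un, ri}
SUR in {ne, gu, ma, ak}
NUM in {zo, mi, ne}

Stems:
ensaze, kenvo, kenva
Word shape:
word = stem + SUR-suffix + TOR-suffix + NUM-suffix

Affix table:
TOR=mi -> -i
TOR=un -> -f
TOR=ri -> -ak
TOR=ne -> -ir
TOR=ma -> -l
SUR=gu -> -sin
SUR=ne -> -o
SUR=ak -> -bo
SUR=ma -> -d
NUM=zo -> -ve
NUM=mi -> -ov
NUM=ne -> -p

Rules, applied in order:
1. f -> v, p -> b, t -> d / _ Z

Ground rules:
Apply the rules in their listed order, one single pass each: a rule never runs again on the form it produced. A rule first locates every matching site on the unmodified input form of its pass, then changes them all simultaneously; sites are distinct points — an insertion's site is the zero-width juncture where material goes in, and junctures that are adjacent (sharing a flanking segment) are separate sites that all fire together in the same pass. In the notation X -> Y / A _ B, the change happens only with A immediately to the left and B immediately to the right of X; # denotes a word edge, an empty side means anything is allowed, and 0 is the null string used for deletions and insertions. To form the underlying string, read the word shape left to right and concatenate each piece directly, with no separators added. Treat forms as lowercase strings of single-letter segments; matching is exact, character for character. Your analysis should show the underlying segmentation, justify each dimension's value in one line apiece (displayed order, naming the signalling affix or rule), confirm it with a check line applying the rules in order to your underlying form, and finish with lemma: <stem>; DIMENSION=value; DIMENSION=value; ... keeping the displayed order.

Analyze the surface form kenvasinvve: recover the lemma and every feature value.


underlying: kenva-sin-f-ve
TOR=un - signalled by the affix -f
SUR=gu - signalled by the affix -sin
NUM=zo - signalled by the affix -ve
check: kenvasinfve -> kenvasinvve
lemma: kenva; TOR=un; SUR=gu; NUM=zo


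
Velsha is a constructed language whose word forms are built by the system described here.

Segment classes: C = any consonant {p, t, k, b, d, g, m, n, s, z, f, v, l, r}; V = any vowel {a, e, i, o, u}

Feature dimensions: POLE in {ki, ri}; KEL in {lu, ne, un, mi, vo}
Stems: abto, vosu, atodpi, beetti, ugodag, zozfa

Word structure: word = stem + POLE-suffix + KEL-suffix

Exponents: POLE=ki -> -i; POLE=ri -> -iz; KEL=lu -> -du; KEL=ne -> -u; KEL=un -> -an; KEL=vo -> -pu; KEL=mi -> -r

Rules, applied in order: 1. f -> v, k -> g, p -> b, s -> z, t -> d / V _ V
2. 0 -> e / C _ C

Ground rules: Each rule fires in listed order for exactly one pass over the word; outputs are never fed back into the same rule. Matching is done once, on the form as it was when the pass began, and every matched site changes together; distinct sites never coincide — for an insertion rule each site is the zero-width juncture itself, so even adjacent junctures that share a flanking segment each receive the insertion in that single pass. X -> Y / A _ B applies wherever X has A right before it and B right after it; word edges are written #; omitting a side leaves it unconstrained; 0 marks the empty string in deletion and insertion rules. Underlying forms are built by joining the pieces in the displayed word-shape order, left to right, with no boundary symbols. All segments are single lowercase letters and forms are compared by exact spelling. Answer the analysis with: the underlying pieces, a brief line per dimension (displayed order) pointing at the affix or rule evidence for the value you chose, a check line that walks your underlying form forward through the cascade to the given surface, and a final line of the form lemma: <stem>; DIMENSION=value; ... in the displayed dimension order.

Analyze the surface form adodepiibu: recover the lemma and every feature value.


underlying: atodpi-i-pu
POLE=ki - signalled by the affix -i
KEL=vo - signalled by the affix -pu
check: atodpiipu -> adodpiibu -> adodepiibu
lemma: atodpi; POLE=ki; KEL=vo


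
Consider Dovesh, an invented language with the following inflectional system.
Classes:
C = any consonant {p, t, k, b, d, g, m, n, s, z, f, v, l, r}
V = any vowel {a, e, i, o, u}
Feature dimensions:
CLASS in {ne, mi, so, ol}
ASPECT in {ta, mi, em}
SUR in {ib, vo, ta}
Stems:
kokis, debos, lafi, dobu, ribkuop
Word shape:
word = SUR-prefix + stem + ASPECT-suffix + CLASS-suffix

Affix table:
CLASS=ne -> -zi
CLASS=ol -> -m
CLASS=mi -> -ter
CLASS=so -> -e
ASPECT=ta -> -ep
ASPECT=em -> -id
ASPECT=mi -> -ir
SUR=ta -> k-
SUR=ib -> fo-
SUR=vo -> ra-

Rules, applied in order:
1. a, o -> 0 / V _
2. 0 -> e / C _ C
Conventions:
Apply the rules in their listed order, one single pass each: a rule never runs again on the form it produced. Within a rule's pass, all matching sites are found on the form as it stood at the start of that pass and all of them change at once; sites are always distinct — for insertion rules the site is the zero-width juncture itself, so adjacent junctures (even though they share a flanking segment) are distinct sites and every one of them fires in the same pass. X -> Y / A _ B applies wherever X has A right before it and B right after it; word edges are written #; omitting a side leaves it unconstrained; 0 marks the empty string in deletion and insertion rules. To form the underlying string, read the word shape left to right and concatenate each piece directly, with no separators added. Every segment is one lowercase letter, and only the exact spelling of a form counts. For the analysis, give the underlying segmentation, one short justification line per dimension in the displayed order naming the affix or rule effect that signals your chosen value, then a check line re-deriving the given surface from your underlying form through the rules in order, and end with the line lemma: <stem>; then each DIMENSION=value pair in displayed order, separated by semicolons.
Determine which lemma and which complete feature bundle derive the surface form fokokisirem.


underlying: fo-kokis-ir-m
CLASS=ol - signalled by the affix -m
ASPECT=mi - signalled by the affix -ir
SUR=ib - signalled by the affix fo-
check: fokokisirm -> fokokisirm -> fokokisirem
lemma: kokis; CLASS=ol; ASPECT=mi; SUR=ib
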